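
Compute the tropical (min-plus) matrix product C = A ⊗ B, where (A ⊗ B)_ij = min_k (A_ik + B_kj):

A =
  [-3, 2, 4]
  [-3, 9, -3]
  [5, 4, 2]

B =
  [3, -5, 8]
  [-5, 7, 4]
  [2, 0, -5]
A ⊗ B =
  [-3, -8, -1]
  [-1, -8, -8]
  [-1, 0, -3]

Apply the min-plus product entry-by-entry:
  C[0][0] = min over k of (A[0][0] + B[0][0] = -3 + 3 = 0, A[0][1] + B[1][0] = 2 + -5 = -3, A[0][2] + B[2][0] = 4 + 2 = 6) = -3 (attained at k = 1)
  C[0][1] = min over k of (A[0][0] + B[0][1] = -3 + -5 = -8, A[0][1] + B[1][1] = 2 + 7 = 9, A[0][2] + B[2][1] = 4 + 0 = 4) = -8 (attained at k = 0)
  C[0][2] = min over k of (A[0][0] + B[0][2] = -3 + 8 = 5, A[0][1] + B[1][2] = 2 + 4 = 6, A[0][2] + B[2][2] = 4 + -5 = -1) = -1 (attained at k = 2)
  C[1][0] = min over k of (A[1][0] + B[0][0] = -3 + 3 = 0, A[1][1] + B[1][0] = 9 + -5 = 4, A[1][2] + B[2][0] = -3 + 2 = -1) = -1 (attained at k = 2)
  C[1][1] = min over k of (A[1][0] + B[0][1] = -3 + -5 = -8, A[1][1] + B[1][1] = 9 + 7 = 16, A[1][2] + B[2][1] = -3 + 0 = -3) = -8 (attained at k = 0)
  C[1][2] = min over k of (A[1][0] + B[0][2] = -3 + 8 = 5, A[1][1] + B[1][2] = 9 + 4 = 13, A[1][2] + B[2][2] = -3 + -5 = -8) = -8 (attained at k = 2)
  C[2][0] = min over k of (A[2][0] + B[0][0] = 5 + 3 = 8, A[2][1] + B[1][0] = 4 + -5 = -1, A[2][2] + B[2][0] = 2 + 2 = 4) = -1 (attained at k = 1)
  C[2][1] = min over k of (A[2][0] + B[0][1] = 5 + -5 = 0, A[2][1] + B[1][1] = 4 + 7 = 11, A[2][2] + B[2][1] = 2 + 0 = 2) = 0 (attained at k = 0)
  C[2][2] = min over k of (A[2][0] + B[0][2] = 5 + 8 = 13, A[2][1] + B[1][2] = 4 + 4 = 8, A[2][2] + B[2][2] = 2 + -5 = -3) = -3 (attained at k = 2)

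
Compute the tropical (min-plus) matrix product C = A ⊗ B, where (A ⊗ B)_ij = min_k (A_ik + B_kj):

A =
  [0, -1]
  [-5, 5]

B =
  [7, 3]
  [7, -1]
A ⊗ B =
  [6, -2]
  [2, -2]

Apply the min-plus product entry-by-entry:
  C[0][0] = min over k of (A[0][0] + B[0][0] = 0 + 7 = 7, A[0][1] + B[1][0] = -1 + 7 = 6) = 6 (attained at k = 1)
  C[0][1] = min over k of (A[0][0] + B[0][1] = 0 + 3 = 3, A[0][1] + B[1][1] = -1 + -1 = -2) = -2 (attained at k = 1)
  C[1][0] = min over k of (A[1][0] + B[0][0] = -5 + 7 = 2, A[1][1] + B[1][0] = 5 + 7 = 12) = 2 (attained at k = 0)
  C[1][1] = min over k of (A[1][0] + B[0][1] = -5 + 3 = -2, A[1][1] + B[1][1] = 5 + -1 = 4) = -2 (attained at k = 0)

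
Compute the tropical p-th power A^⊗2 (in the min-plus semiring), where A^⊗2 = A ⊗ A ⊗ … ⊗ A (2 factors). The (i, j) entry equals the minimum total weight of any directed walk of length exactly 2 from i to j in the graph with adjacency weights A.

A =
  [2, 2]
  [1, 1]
A^⊗2 =
  [3, 3]
  [2, 2]

Each entry (A^⊗2)_ij equals the minimum over all length-2 walks i = v_0 → v_1 → … → v_2 = j of Σ_t A[v_t][v_{t+1}]. For example, for (i, j) = (0, 1) we minimise over 2 possible intermediate vertex sequences; the minimum is 3, attained along the walk 0 → 1 → 1.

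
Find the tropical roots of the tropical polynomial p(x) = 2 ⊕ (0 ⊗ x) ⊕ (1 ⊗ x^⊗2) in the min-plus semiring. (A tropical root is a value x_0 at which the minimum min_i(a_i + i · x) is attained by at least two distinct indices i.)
Roots: {-1, 2}

Each tropical root is a break point of the lower envelope of the lines y = a_i + i · x (there are 3 lines, with slopes 0, 1, ..., 2). Only the lines that attain the minimum somewhere contribute to roots; other lines are dominated. Here the surviving (envelope) indices are i = 2, i = 1, i = 0.
Intersections between consecutive envelope lines give the roots: for adjacent envelope indices i < j the intersection is x = (a_i − a_j) / (j − i). Reading off the sorted break points: {-1, 2}.
Verification: at each break x_0, at least two indices attain the minimum of min_i(a_i + i · x_0).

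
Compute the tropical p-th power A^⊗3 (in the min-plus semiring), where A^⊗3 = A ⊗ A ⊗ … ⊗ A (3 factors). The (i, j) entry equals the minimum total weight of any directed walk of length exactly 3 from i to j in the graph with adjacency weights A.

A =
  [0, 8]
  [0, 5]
A^⊗3 =
  [0, 8]
  [0, 8]

Each entry (A^⊗3)_ij equals the minimum over all length-3 walks i = v_0 → v_1 → … → v_3 = j of Σ_t A[v_t][v_{t+1}]. For example, for (i, j) = (0, 1) we minimise over 4 possible intermediate vertex sequences; the minimum is 8, attained along the walk 0 → 0 → 0 → 1.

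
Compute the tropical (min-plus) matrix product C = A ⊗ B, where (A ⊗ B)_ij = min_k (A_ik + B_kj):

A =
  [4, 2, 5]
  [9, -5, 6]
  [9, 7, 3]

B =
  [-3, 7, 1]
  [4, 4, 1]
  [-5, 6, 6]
A ⊗ B =
  [0, 6, 3]
  [-1, -1, -4]
  [-2, 9, 8]

Apply the min-plus product entry-by-entry:
  C[0][0] = min over k of (A[0][0] + B[0][0] = 4 + -3 = 1, A[0][1] + B[1][0] = 2 + 4 = 6, A[0][2] + B[2][0] = 5 + -5 = 0) = 0 (attained at k = 2)
  C[0][1] = min over k of (A[0][0] + B[0][1] = 4 + 7 = 11, A[0][1] + B[1][1] = 2 + 4 = 6, A[0][2] + B[2][1] = 5 + 6 = 11) = 6 (attained at k = 1)
  C[0][2] = min over k of (A[0][0] + B[0][2] = 4 + 1 = 5, A[0][1] + B[1][2] = 2 + 1 = 3, A[0][2] + B[2][2] = 5 + 6 = 11) = 3 (attained at k = 1)
  C[1][0] = min over k of (A[1][0] + B[0][0] = 9 + -3 = 6, A[1][1] + B[1][0] = -5 + 4 = -1, A[1][2] + B[2][0] = 6 + -5 = 1) = -1 (attained at k = 1)
  C[1][1] = min over k of (A[1][0] + B[0][1] = 9 + 7 = 16, A[1][1] + B[1][1] = -5 + 4 = -1, A[1][2] + B[2][1] = 6 + 6 = 12) = -1 (attained at k = 1)
  C[1][2] = min over k of (A[1][0] + B[0][2] = 9 + 1 = 10, A[1][1] + B[1][2] = -5 + 1 = -4, A[1][2] + B[2][2] = 6 + 6 = 12) = -4 (attained at k = 1)
  C[2][0] = min over k of (A[2][0] + B[0][0] = 9 + -3 = 6, A[2][1] + B[1][0] = 7 + 4 = 11, A[2][2] + B[2][0] = 3 + -5 = -2) = -2 (attained at k = 2)
  C[2][1] = min over k of (A[2][0] + B[0][1] = 9 + 7 = 16, A[2][1] + B[1][1] = 7 + 4 = 11, A[2][2] + B[2][1] = 3 + 6 = 9) = 9 (attained at k = 2)
  C[2][2] = min over k of (A[2][0] + B[0][2] = 9 + 1 = 10, A[2][1] + B[1][2] = 7 + 1 = 8, A[2][2] + B[2][2] = 3 + 6 = 9) = 8 (attained at k = 1)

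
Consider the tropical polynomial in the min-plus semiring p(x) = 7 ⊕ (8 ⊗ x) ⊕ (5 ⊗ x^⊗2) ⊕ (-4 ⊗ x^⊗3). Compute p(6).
p(6) = 7

A tropical monomial a ⊗ x^⊗i evaluates to a + i · x. Evaluating each term at x = 6:
  Term 0 contributes 7 + 0 · 6 = 7
  Term 1 contributes 8 + 1 · 6 = 14
  Term 2 contributes 5 + 2 · 6 = 17
  Term 3 contributes -4 + 3 · 6 = 14
p(6) = ⊕ of these = min[7, 14, 17, 14] = 7.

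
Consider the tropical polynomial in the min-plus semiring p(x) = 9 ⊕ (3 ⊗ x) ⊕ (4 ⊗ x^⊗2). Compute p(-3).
p(-3) = -2

A tropical monomial a ⊗ x^⊗i evaluates to a + i · x. Evaluating each term at x = -3:
  Term 0 contributes 9 + 0 · -3 = 9
  Term 1 contributes 3 + 1 · -3 = 0
  Term 2 contributes 4 + 2 · -3 = -2
p(-3) = ⊕ of these = min[9, 0, -2] = -2.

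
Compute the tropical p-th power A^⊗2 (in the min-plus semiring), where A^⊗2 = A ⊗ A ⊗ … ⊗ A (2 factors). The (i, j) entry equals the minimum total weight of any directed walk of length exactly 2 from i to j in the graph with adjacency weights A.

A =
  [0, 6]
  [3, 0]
A^⊗2 =
  [0, 6]
  [3, 0]

Each entry (A^⊗2)_ij equals the minimum over all length-2 walks i = v_0 → v_1 → … → v_2 = j of Σ_t A[v_t][v_{t+1}]. For example, for (i, j) = (0, 1) we minimise over 2 possible intermediate vertex sequences; the minimum is 6, attained along the walk 0 → 0 → 1.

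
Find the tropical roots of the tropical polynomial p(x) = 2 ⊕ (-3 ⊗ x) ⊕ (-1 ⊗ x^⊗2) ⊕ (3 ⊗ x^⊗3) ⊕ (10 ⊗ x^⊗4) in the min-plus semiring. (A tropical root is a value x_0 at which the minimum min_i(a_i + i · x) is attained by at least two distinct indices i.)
Roots: {-7, -4, -2, 5}

Each tropical root is a break point of the lower envelope of the lines y = a_i + i · x (there are 5 lines, with slopes 0, 1, ..., 4). Only the lines that attain the minimum somewhere contribute to roots; other lines are dominated. Here the surviving (envelope) indices are i = 4, i = 3, i = 2, i = 1, i = 0.
Intersections between consecutive envelope lines give the roots: for adjacent envelope indices i < j the intersection is x = (a_i − a_j) / (j − i). Reading off the sorted break points: {-7, -4, -2, 5}.
Verification: at each break x_0, at least two indices attain the minimum of min_i(a_i + i · x_0).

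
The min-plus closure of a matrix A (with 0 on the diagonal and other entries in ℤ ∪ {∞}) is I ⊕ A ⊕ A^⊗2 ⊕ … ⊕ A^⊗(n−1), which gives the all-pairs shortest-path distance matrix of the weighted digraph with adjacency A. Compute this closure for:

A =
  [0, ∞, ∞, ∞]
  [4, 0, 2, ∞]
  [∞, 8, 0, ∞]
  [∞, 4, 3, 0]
Closure =
  [0, ∞, ∞, ∞]
  [4, 0, 2, ∞]
  [12, 8, 0, ∞]
  [8, 4, 3, 0]

This is the Floyd-Warshall all-pairs shortest-path computation. For each intermediate vertex k = 0, 1, …, 3, update dist[i][j] ← min(dist[i][j], dist[i][k] + dist[k][j]). The final matrix gives, for each (i, j), the minimum total weight of any directed path from i to j (possibly empty when i = j).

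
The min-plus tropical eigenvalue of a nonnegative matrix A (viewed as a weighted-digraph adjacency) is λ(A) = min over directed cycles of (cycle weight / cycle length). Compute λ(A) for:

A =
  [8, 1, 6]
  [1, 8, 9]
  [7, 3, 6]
λ(A) = 1

Enumerate directed cycles and compute their means (weight / length). Sample:
  cycle 0 → 0: weight = 8, length = 1, mean = 8/1 ≈ 8.000
  cycle 1 → 1: weight = 8, length = 1, mean = 8/1 ≈ 8.000
  cycle 2 → 2: weight = 6, length = 1, mean = 6/1 ≈ 6.000
  cycle 0 → 1 → 0: weight = 2, length = 2, mean = 2/2 ≈ 1.000
  cycle 0 → 2 → 0: weight = 13, length = 2, mean = 13/2 ≈ 6.500
  cycle 1 → 0 → 1: weight = 2, length = 2, mean = 2/2 ≈ 1.000
Minimum mean = 1.000, attained e.g. along the cycle 0 → 1 → 0 with weight 2 and length 2. So λ(A) = 2/2 = 1.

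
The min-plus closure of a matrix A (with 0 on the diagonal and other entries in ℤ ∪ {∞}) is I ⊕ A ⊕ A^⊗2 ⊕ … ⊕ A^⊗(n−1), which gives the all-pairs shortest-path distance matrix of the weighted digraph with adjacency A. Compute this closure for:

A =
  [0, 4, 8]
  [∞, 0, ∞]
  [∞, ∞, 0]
Closure =
  [0, 4, 8]
  [∞, 0, ∞]
  [∞, ∞, 0]

This is the Floyd-Warshall all-pairs shortest-path computation. For each intermediate vertex k = 0, 1, …, 2, update dist[i][j] ← min(dist[i][j], dist[i][k] + dist[k][j]). The final matrix gives, for each (i, j), the minimum total weight of any directed path from i to j (possibly empty when i = j).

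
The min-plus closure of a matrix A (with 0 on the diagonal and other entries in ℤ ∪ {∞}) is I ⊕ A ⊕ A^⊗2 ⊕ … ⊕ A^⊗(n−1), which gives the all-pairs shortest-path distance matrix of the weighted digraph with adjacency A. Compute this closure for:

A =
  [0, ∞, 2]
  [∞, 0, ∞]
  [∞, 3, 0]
Closure =
  [0, 5, 2]
  [∞, 0, ∞]
  [∞, 3, 0]

This is the Floyd-Warshall all-pairs shortest-path computation. For each intermediate vertex k = 0, 1, …, 2, update dist[i][j] ← min(dist[i][j], dist[i][k] + dist[k][j]). The final matrix gives, for each (i, j), the minimum total weight of any directed path from i to j (possibly empty when i = j).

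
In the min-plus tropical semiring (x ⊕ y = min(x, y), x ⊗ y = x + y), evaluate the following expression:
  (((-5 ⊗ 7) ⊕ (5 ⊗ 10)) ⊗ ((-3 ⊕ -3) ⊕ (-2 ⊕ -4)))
(((-5 ⊗ 7) ⊕ (5 ⊗ 10)) ⊗ ((-3 ⊕ -3) ⊕ (-2 ⊕ -4))) = -2

Expand innermost to outermost. Recall ⊕ takes the minimum of its arguments and ⊗ takes their sum. Working out the expression (((-5 ⊗ 7) ⊕ (5 ⊗ 10)) ⊗ ((-3 ⊕ -3) ⊕ (-2 ⊕ -4))) gives -2.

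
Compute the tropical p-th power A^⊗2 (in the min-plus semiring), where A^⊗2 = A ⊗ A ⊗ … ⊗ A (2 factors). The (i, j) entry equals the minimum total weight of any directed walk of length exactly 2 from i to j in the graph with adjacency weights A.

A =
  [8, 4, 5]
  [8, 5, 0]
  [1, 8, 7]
A^⊗2 =
  [6, 9, 4]
  [1, 8, 5]
  [8, 5, 6]

Each entry (A^⊗2)_ij equals the minimum over all length-2 walks i = v_0 → v_1 → … → v_2 = j of Σ_t A[v_t][v_{t+1}]. For example, for (i, j) = (0, 2) we minimise over 3 possible intermediate vertex sequences; the minimum is 4, attained along the walk 0 → 1 → 2.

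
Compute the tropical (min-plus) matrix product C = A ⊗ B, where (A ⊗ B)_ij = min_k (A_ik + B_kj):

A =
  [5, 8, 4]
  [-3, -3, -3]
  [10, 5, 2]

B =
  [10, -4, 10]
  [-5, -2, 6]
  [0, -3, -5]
A ⊗ B =
  [3, 1, -1]
  [-8, -7, -8]
  [0, -1, -3]

Apply the min-plus product entry-by-entry:
  C[0][0] = min over k of (A[0][0] + B[0][0] = 5 + 10 = 15, A[0][1] + B[1][0] = 8 + -5 = 3, A[0][2] + B[2][0] = 4 + 0 = 4) = 3 (attained at k = 1)
  C[0][1] = min over k of (A[0][0] + B[0][1] = 5 + -4 = 1, A[0][1] + B[1][1] = 8 + -2 = 6, A[0][2] + B[2][1] = 4 + -3 = 1) = 1 (attained at k = 0)
  C[0][2] = min over k of (A[0][0] + B[0][2] = 5 + 10 = 15, A[0][1] + B[1][2] = 8 + 6 = 14, A[0][2] + B[2][2] = 4 + -5 = -1) = -1 (attained at k = 2)
  C[1][0] = min over k of (A[1][0] + B[0][0] = -3 + 10 = 7, A[1][1] + B[1][0] = -3 + -5 = -8, A[1][2] + B[2][0] = -3 + 0 = -3) = -8 (attained at k = 1)
  C[1][1] = min over k of (A[1][0] + B[0][1] = -3 + -4 = -7, A[1][1] + B[1][1] = -3 + -2 = -5, A[1][2] + B[2][1] = -3 + -3 = -6) = -7 (attained at k = 0)
  C[1][2] = min over k of (A[1][0] + B[0][2] = -3 + 10 = 7, A[1][1] + B[1][2] = -3 + 6 = 3, A[1][2] + B[2][2] = -3 + -5 = -8) = -8 (attained at k = 2)
  C[2][0] = min over k of (A[2][0] + B[0][0] = 10 + 10 = 20, A[2][1] + B[1][0] = 5 + -5 = 0, A[2][2] + B[2][0] = 2 + 0 = 2) = 0 (attained at k = 1)
  C[2][1] = min over k of (A[2][0] + B[0][1] = 10 + -4 = 6, A[2][1] + B[1][1] = 5 + -2 = 3, A[2][2] + B[2][1] = 2 + -3 = -1) = -1 (attained at k = 2)
  C[2][2] = min over k of (A[2][0] + B[0][2] = 10 + 10 = 20, A[2][1] + B[1][2] = 5 + 6 = 11, A[2][2] + B[2][2] = 2 + -5 = -3) = -3 (attained at k = 2)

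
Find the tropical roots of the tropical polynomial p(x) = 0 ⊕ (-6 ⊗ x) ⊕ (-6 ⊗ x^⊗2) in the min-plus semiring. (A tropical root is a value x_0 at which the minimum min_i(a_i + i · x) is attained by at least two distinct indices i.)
Roots: {0, 6}

Each tropical root is a break point of the lower envelope of the lines y = a_i + i · x (there are 3 lines, with slopes 0, 1, ..., 2). Only the lines that attain the minimum somewhere contribute to roots; other lines are dominated. Here the surviving (envelope) indices are i = 2, i = 1, i = 0.
Intersections between consecutive envelope lines give the roots: for adjacent envelope indices i < j the intersection is x = (a_i − a_j) / (j − i). Reading off the sorted break points: {0, 6}.
Verification: at each break x_0, at least two indices attain the minimum of min_i(a_i + i · x_0).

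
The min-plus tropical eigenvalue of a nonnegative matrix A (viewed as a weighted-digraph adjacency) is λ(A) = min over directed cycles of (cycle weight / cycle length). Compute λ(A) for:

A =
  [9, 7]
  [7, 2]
λ(A) = 2

Enumerate directed cycles and compute their means (weight / length). Sample:
  cycle 0 → 0: weight = 9, length = 1, mean = 9/1 ≈ 9.000
  cycle 1 → 1: weight = 2, length = 1, mean = 2/1 ≈ 2.000
  cycle 0 → 1 → 0: weight = 14, length = 2, mean = 14/2 ≈ 7.000
  cycle 1 → 0 → 1: weight = 14, length = 2, mean = 14/2 ≈ 7.000
Minimum mean = 2.000, attained e.g. along the cycle 1 → 1 with weight 2 and length 1. So λ(A) = 2/1 = 2.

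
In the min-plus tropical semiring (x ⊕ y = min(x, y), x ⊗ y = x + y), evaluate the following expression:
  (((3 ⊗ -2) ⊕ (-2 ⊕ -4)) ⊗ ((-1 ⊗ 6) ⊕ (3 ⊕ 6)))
(((3 ⊗ -2) ⊕ (-2 ⊕ -4)) ⊗ ((-1 ⊗ 6) ⊕ (3 ⊕ 6))) = -1

Expand innermost to outermost. Recall ⊕ takes the minimum of its arguments and ⊗ takes their sum. Working out the expression (((3 ⊗ -2) ⊕ (-2 ⊕ -4)) ⊗ ((-1 ⊗ 6) ⊕ (3 ⊕ 6))) gives -1.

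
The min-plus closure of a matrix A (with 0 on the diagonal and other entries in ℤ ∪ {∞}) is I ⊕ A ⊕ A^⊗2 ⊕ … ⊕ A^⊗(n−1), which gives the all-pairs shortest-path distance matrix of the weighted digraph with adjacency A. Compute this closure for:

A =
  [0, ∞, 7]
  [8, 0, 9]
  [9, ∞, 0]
Closure =
  [0, ∞, 7]
  [8, 0, 9]
  [9, ∞, 0]

This is the Floyd-Warshall all-pairs shortest-path computation. For each intermediate vertex k = 0, 1, …, 2, update dist[i][j] ← min(dist[i][j], dist[i][k] + dist[k][j]). The final matrix gives, for each (i, j), the minimum total weight of any directed path from i to j (possibly empty when i = j).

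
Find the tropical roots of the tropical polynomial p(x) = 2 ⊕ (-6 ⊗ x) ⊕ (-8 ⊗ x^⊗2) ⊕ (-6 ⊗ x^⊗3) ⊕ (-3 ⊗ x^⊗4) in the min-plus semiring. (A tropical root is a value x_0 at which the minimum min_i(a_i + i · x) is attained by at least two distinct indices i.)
Roots: {-3, -2, 2, 8}

Each tropical root is a break point of the lower envelope of the lines y = a_i + i · x (there are 5 lines, with slopes 0, 1, ..., 4). Only the lines that attain the minimum somewhere contribute to roots; other lines are dominated. Here the surviving (envelope) indices are i = 4, i = 3, i = 2, i = 1, i = 0.
Intersections between consecutive envelope lines give the roots: for adjacent envelope indices i < j the intersection is x = (a_i − a_j) / (j − i). Reading off the sorted break points: {-3, -2, 2, 8}.
Verification: at each break x_0, at least two indices attain the minimum of min_i(a_i + i · x_0).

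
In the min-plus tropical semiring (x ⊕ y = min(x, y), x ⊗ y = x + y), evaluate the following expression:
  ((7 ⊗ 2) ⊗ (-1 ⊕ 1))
((7 ⊗ 2) ⊗ (-1 ⊕ 1)) = 8

Expand innermost to outermost. Recall ⊕ takes the minimum of its arguments and ⊗ takes their sum. Working out the expression ((7 ⊗ 2) ⊗ (-1 ⊕ 1)) gives 8.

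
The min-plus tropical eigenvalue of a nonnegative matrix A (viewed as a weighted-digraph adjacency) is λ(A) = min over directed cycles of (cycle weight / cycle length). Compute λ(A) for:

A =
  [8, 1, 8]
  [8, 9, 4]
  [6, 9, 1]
λ(A) = 1

Enumerate directed cycles and compute their means (weight / length). Sample:
  cycle 0 → 0: weight = 8, length = 1, mean = 8/1 ≈ 8.000
  cycle 1 → 1: weight = 9, length = 1, mean = 9/1 ≈ 9.000
  cycle 2 → 2: weight = 1, length = 1, mean = 1/1 ≈ 1.000
  cycle 0 → 1 → 0: weight = 9, length = 2, mean = 9/2 ≈ 4.500
  cycle 0 → 2 → 0: weight = 14, length = 2, mean = 14/2 ≈ 7.000
  cycle 1 → 0 → 1: weight = 9, length = 2, mean = 9/2 ≈ 4.500
Minimum mean = 1.000, attained e.g. along the cycle 2 → 2 with weight 1 and length 1. So λ(A) = 1/1 = 1.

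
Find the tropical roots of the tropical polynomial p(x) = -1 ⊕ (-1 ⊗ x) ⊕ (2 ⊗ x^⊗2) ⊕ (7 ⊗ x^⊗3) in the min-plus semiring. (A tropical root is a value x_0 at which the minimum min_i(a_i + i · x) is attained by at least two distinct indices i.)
Roots: {-5, -3, 0}

Each tropical root is a break point of the lower envelope of the lines y = a_i + i · x (there are 4 lines, with slopes 0, 1, ..., 3). Only the lines that attain the minimum somewhere contribute to roots; other lines are dominated. Here the surviving (envelope) indices are i = 3, i = 2, i = 1, i = 0.
Intersections between consecutive envelope lines give the roots: for adjacent envelope indices i < j the intersection is x = (a_i − a_j) / (j − i). Reading off the sorted break points: {-5, -3, 0}.
Verification: at each break x_0, at least two indices attain the minimum of min_i(a_i + i · x_0).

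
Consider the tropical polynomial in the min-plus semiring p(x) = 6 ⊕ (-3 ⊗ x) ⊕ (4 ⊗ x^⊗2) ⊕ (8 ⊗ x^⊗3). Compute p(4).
p(4) = 1

A tropical monomial a ⊗ x^⊗i evaluates to a + i · x. Evaluating each term at x = 4:
  Term 0 contributes 6 + 0 · 4 = 6
  Term 1 contributes -3 + 1 · 4 = 1
  Term 2 contributes 4 + 2 · 4 = 12
  Term 3 contributes 8 + 3 · 4 = 20
p(4) = ⊕ of these = min[6, 1, 12, 20] = 1.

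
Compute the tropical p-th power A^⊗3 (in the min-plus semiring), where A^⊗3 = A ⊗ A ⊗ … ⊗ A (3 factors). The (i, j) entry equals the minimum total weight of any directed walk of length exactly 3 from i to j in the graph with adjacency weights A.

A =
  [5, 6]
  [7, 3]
A^⊗3 =
  [15, 12]
  [13, 9]

Each entry (A^⊗3)_ij equals the minimum over all length-3 walks i = v_0 → v_1 → … → v_3 = j of Σ_t A[v_t][v_{t+1}]. For example, for (i, j) = (0, 1) we minimise over 4 possible intermediate vertex sequences; the minimum is 12, attained along the walk 0 → 1 → 1 → 1.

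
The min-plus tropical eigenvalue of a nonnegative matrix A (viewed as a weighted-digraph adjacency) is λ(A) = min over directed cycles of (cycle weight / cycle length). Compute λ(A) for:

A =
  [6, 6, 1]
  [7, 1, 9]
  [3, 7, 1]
λ(A) = 1

Enumerate directed cycles and compute their means (weight / length). Sample:
  cycle 0 → 0: weight = 6, length = 1, mean = 6/1 ≈ 6.000
  cycle 1 → 1: weight = 1, length = 1, mean = 1/1 ≈ 1.000
  cycle 2 → 2: weight = 1, length = 1, mean = 1/1 ≈ 1.000
  cycle 0 → 1 → 0: weight = 13, length = 2, mean = 13/2 ≈ 6.500
  cycle 0 → 2 → 0: weight = 4, length = 2, mean = 4/2 ≈ 2.000
  cycle 1 → 0 → 1: weight = 13, length = 2, mean = 13/2 ≈ 6.500
Minimum mean = 1.000, attained e.g. along the cycle 1 → 1 with weight 1 and length 1. So λ(A) = 1/1 = 1.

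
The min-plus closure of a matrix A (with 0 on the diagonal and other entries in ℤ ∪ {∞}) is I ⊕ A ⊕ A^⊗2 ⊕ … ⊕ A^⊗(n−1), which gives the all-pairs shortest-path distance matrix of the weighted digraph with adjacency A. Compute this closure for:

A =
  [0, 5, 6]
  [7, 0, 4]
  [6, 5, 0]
Closure =
  [0, 5, 6]
  [7, 0, 4]
  [6, 5, 0]

This is the Floyd-Warshall all-pairs shortest-path computation. For each intermediate vertex k = 0, 1, …, 2, update dist[i][j] ← min(dist[i][j], dist[i][k] + dist[k][j]). The final matrix gives, for each (i, j), the minimum total weight of any directed path from i to j (possibly empty when i = j).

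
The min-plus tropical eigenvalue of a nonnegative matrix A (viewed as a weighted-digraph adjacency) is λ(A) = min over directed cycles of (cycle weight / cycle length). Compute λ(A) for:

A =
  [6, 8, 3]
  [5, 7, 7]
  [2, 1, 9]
λ(A) = 5/2

Enumerate directed cycles and compute their means (weight / length). Sample:
  cycle 0 → 0: weight = 6, length = 1, mean = 6/1 ≈ 6.000
  cycle 1 → 1: weight = 7, length = 1, mean = 7/1 ≈ 7.000
  cycle 2 → 2: weight = 9, length = 1, mean = 9/1 ≈ 9.000
  cycle 0 → 1 → 0: weight = 13, length = 2, mean = 13/2 ≈ 6.500
  cycle 0 → 2 → 0: weight = 5, length = 2, mean = 5/2 ≈ 2.500
  cycle 1 → 0 → 1: weight = 13, length = 2, mean = 13/2 ≈ 6.500
Minimum mean = 2.500, attained e.g. along the cycle 0 → 2 → 0 with weight 5 and length 2. So λ(A) = 5/2 = 5/2.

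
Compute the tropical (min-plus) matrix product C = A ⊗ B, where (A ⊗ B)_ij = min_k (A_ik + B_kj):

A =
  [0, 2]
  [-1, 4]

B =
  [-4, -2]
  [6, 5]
A ⊗ B =
  [-4, -2]
  [-5, -3]

Apply the min-plus product entry-by-entry:
  C[0][0] = min over k of (A[0][0] + B[0][0] = 0 + -4 = -4, A[0][1] + B[1][0] = 2 + 6 = 8) = -4 (attained at k = 0)
  C[0][1] = min over k of (A[0][0] + B[0][1] = 0 + -2 = -2, A[0][1] + B[1][1] = 2 + 5 = 7) = -2 (attained at k = 0)
  C[1][0] = min over k of (A[1][0] + B[0][0] = -1 + -4 = -5, A[1][1] + B[1][0] = 4 + 6 = 10) = -5 (attained at k = 0)
  C[1][1] = min over k of (A[1][0] + B[0][1] = -1 + -2 = -3, A[1][1] + B[1][1] = 4 + 5 = 9) = -3 (attained at k = 0)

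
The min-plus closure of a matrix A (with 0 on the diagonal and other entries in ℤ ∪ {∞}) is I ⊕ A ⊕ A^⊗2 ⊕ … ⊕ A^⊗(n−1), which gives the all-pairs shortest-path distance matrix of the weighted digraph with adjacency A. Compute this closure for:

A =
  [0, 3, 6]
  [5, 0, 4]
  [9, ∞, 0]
Closure =
  [0, 3, 6]
  [5, 0, 4]
  [9, 12, 0]

This is the Floyd-Warshall all-pairs shortest-path computation. For each intermediate vertex k = 0, 1, …, 2, update dist[i][j] ← min(dist[i][j], dist[i][k] + dist[k][j]). The final matrix gives, for each (i, j), the minimum total weight of any directed path from i to j (possibly empty when i = j).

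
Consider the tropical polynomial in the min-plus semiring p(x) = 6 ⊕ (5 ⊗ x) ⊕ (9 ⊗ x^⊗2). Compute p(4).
p(4) = 6

A tropical monomial a ⊗ x^⊗i evaluates to a + i · x. Evaluating each term at x = 4:
  Term 0 contributes 6 + 0 · 4 = 6
  Term 1 contributes 5 + 1 · 4 = 9
  Term 2 contributes 9 + 2 · 4 = 17
p(4) = ⊕ of these = min[6, 9, 17] = 6.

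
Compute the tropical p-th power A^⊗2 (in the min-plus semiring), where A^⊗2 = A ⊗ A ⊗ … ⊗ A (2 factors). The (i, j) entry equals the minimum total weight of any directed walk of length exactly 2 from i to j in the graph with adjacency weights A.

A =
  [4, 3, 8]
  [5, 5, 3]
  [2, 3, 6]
A^⊗2 =
  [8, 7, 6]
  [5, 6, 8]
  [6, 5, 6]

Each entry (A^⊗2)_ij equals the minimum over all length-2 walks i = v_0 → v_1 → … → v_2 = j of Σ_t A[v_t][v_{t+1}]. For example, for (i, j) = (0, 2) we minimise over 3 possible intermediate vertex sequences; the minimum is 6, attained along the walk 0 → 1 → 2.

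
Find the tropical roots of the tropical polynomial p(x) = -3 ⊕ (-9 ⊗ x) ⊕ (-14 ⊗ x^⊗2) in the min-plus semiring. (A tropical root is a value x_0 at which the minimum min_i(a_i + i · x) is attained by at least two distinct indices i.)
Roots: {5, 6}

Each tropical root is a break point of the lower envelope of the lines y = a_i + i · x (there are 3 lines, with slopes 0, 1, ..., 2). Only the lines that attain the minimum somewhere contribute to roots; other lines are dominated. Here the surviving (envelope) indices are i = 2, i = 1, i = 0.
Intersections between consecutive envelope lines give the roots: for adjacent envelope indices i < j the intersection is x = (a_i − a_j) / (j − i). Reading off the sorted break points: {5, 6}.
Verification: at each break x_0, at least two indices attain the minimum of min_i(a_i + i · x_0).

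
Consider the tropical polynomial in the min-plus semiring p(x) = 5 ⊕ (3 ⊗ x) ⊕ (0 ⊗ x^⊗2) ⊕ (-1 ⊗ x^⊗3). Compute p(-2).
p(-2) = -7

A tropical monomial a ⊗ x^⊗i evaluates to a + i · x. Evaluating each term at x = -2:
  Term 0 contributes 5 + 0 · -2 = 5
  Term 1 contributes 3 + 1 · -2 = 1
  Term 2 contributes 0 + 2 · -2 = -4
  Term 3 contributes -1 + 3 · -2 = -7
p(-2) = ⊕ of these = min[5, 1, -4, -7] = -7.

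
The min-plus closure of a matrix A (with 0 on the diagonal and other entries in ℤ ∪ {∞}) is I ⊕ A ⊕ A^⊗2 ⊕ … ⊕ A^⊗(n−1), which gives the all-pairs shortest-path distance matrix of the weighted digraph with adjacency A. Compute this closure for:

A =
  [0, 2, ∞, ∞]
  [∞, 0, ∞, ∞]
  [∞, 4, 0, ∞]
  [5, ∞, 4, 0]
Closure =
  [0, 2, ∞, ∞]
  [∞, 0, ∞, ∞]
  [∞, 4, 0, ∞]
  [5, 7, 4, 0]

This is the Floyd-Warshall all-pairs shortest-path computation. For each intermediate vertex k = 0, 1, …, 3, update dist[i][j] ← min(dist[i][j], dist[i][k] + dist[k][j]). The final matrix gives, for each (i, j), the minimum total weight of any directed path from i to j (possibly empty when i = j).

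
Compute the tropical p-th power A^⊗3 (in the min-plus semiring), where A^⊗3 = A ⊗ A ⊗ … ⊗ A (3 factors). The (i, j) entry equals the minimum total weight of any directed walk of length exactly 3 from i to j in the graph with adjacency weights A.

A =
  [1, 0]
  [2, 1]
A^⊗3 =
  [3, 2]
  [4, 3]

Each entry (A^⊗3)_ij equals the minimum over all length-3 walks i = v_0 → v_1 → … → v_3 = j of Σ_t A[v_t][v_{t+1}]. For example, for (i, j) = (0, 1) we minimise over 4 possible intermediate vertex sequences; the minimum is 2, attained along the walk 0 → 0 → 0 → 1.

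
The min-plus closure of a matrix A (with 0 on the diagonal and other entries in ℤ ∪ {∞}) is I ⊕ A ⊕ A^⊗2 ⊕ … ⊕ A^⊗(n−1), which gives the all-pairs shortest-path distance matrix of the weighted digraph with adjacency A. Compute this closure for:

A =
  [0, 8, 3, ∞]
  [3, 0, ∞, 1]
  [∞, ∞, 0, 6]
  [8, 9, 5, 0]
Closure =
  [0, 8, 3, 9]
  [3, 0, 6, 1]
  [14, 15, 0, 6]
  [8, 9, 5, 0]

This is the Floyd-Warshall all-pairs shortest-path computation. For each intermediate vertex k = 0, 1, …, 3, update dist[i][j] ← min(dist[i][j], dist[i][k] + dist[k][j]). The final matrix gives, for each (i, j), the minimum total weight of any directed path from i to j (possibly empty when i = j).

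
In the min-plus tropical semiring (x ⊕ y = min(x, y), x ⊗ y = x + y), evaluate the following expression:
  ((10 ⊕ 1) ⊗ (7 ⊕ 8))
((10 ⊕ 1) ⊗ (7 ⊕ 8)) = 8

Expand innermost to outermost. Recall ⊕ takes the minimum of its arguments and ⊗ takes their sum. Working out the expression ((10 ⊕ 1) ⊗ (7 ⊕ 8)) gives 8.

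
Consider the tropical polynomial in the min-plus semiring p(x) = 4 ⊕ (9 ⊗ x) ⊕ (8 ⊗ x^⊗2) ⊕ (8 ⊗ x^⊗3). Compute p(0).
p(0) = 4

A tropical monomial a ⊗ x^⊗i evaluates to a + i · x. Evaluating each term at x = 0:
  Term 0 contributes 4 + 0 · 0 = 4
  Term 1 contributes 9 + 1 · 0 = 9
  Term 2 contributes 8 + 2 · 0 = 8
  Term 3 contributes 8 + 3 · 0 = 8
p(0) = ⊕ of these = min[4, 9, 8, 8] = 4.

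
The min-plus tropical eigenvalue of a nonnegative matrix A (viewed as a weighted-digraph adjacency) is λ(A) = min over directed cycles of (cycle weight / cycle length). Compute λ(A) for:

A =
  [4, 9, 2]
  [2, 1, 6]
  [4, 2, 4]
λ(A) = 1

Enumerate directed cycles and compute their means (weight / length). Sample:
  cycle 0 → 0: weight = 4, length = 1, mean = 4/1 ≈ 4.000
  cycle 1 → 1: weight = 1, length = 1, mean = 1/1 ≈ 1.000
  cycle 2 → 2: weight = 4, length = 1, mean = 4/1 ≈ 4.000
  cycle 0 → 1 → 0: weight = 11, length = 2, mean = 11/2 ≈ 5.500
  cycle 0 → 2 → 0: weight = 6, length = 2, mean = 6/2 ≈ 3.000
  cycle 1 → 0 → 1: weight = 11, length = 2, mean = 11/2 ≈ 5.500
Minimum mean = 1.000, attained e.g. along the cycle 1 → 1 with weight 1 and length 1. So λ(A) = 1/1 = 1.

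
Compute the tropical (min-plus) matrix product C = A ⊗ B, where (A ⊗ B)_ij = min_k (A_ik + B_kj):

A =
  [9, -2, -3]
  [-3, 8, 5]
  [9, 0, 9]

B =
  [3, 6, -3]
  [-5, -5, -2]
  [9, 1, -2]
A ⊗ B =
  [-7, -7, -5]
  [0, 3, -6]
  [-5, -5, -2]

Apply the min-plus product entry-by-entry:
  C[0][0] = min over k of (A[0][0] + B[0][0] = 9 + 3 = 12, A[0][1] + B[1][0] = -2 + -5 = -7, A[0][2] + B[2][0] = -3 + 9 = 6) = -7 (attained at k = 1)
  C[0][1] = min over k of (A[0][0] + B[0][1] = 9 + 6 = 15, A[0][1] + B[1][1] = -2 + -5 = -7, A[0][2] + B[2][1] = -3 + 1 = -2) = -7 (attained at k = 1)
  C[0][2] = min over k of (A[0][0] + B[0][2] = 9 + -3 = 6, A[0][1] + B[1][2] = -2 + -2 = -4, A[0][2] + B[2][2] = -3 + -2 = -5) = -5 (attained at k = 2)
  C[1][0] = min over k of (A[1][0] + B[0][0] = -3 + 3 = 0, A[1][1] + B[1][0] = 8 + -5 = 3, A[1][2] + B[2][0] = 5 + 9 = 14) = 0 (attained at k = 0)
  C[1][1] = min over k of (A[1][0] + B[0][1] = -3 + 6 = 3, A[1][1] + B[1][1] = 8 + -5 = 3, A[1][2] + B[2][1] = 5 + 1 = 6) = 3 (attained at k = 0)
  C[1][2] = min over k of (A[1][0] + B[0][2] = -3 + -3 = -6, A[1][1] + B[1][2] = 8 + -2 = 6, A[1][2] + B[2][2] = 5 + -2 = 3) = -6 (attained at k = 0)
  C[2][0] = min over k of (A[2][0] + B[0][0] = 9 + 3 = 12, A[2][1] + B[1][0] = 0 + -5 = -5, A[2][2] + B[2][0] = 9 + 9 = 18) = -5 (attained at k = 1)
  C[2][1] = min over k of (A[2][0] + B[0][1] = 9 + 6 = 15, A[2][1] + B[1][1] = 0 + -5 = -5, A[2][2] + B[2][1] = 9 + 1 = 10) = -5 (attained at k = 1)
  C[2][2] = min over k of (A[2][0] + B[0][2] = 9 + -3 = 6, A[2][1] + B[1][2] = 0 + -2 = -2, A[2][2] + B[2][2] = 9 + -2 = 7) = -2 (attained at k = 1)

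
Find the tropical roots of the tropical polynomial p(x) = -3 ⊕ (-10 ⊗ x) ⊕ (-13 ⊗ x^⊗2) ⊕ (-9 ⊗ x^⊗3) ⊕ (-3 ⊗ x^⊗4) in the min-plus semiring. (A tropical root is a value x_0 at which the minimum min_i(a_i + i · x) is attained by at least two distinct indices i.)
Roots: {-6, -4, 3, 7}

Each tropical root is a break point of the lower envelope of the lines y = a_i + i · x (there are 5 lines, with slopes 0, 1, ..., 4). Only the lines that attain the minimum somewhere contribute to roots; other lines are dominated. Here the surviving (envelope) indices are i = 4, i = 3, i = 2, i = 1, i = 0.
Intersections between consecutive envelope lines give the roots: for adjacent envelope indices i < j the intersection is x = (a_i − a_j) / (j − i). Reading off the sorted break points: {-6, -4, 3, 7}.
Verification: at each break x_0, at least two indices attain the minimum of min_i(a_i + i · x_0).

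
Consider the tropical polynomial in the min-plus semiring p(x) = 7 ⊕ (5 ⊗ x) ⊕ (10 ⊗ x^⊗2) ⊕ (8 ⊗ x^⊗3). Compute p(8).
p(8) = 7

A tropical monomial a ⊗ x^⊗i evaluates to a + i · x. Evaluating each term at x = 8:
  Term 0 contributes 7 + 0 · 8 = 7
  Term 1 contributes 5 + 1 · 8 = 13
  Term 2 contributes 10 + 2 · 8 = 26
  Term 3 contributes 8 + 3 · 8 = 32
p(8) = ⊕ of these = min[7, 13, 26, 32] = 7.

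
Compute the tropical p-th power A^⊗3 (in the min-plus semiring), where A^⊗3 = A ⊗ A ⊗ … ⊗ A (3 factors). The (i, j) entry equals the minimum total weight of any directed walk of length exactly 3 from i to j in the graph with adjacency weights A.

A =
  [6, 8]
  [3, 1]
A^⊗3 =
  [12, 10]
  [5, 3]

Each entry (A^⊗3)_ij equals the minimum over all length-3 walks i = v_0 → v_1 → … → v_3 = j of Σ_t A[v_t][v_{t+1}]. For example, for (i, j) = (0, 1) we minimise over 4 possible intermediate vertex sequences; the minimum is 10, attained along the walk 0 → 1 → 1 → 1.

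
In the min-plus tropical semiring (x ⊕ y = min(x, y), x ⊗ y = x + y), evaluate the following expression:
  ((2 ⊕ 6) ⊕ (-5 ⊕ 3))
((2 ⊕ 6) ⊕ (-5 ⊕ 3)) = -5

Expand innermost to outermost. Recall ⊕ takes the minimum of its arguments and ⊗ takes their sum. Working out the expression ((2 ⊕ 6) ⊕ (-5 ⊕ 3)) gives -5.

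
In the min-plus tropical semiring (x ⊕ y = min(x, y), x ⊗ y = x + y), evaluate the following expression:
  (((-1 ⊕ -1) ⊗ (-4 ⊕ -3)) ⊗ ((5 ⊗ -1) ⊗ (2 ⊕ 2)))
(((-1 ⊕ -1) ⊗ (-4 ⊕ -3)) ⊗ ((5 ⊗ -1) ⊗ (2 ⊕ 2))) = 1

Expand innermost to outermost. Recall ⊕ takes the minimum of its arguments and ⊗ takes their sum. Working out the expression (((-1 ⊕ -1) ⊗ (-4 ⊕ -3)) ⊗ ((5 ⊗ -1) ⊗ (2 ⊕ 2))) gives 1.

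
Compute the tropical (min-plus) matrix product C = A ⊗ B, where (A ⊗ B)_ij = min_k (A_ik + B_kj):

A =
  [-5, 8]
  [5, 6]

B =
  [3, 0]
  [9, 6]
A ⊗ B =
  [-2, -5]
  [8, 5]

Apply the min-plus product entry-by-entry:
  C[0][0] = min over k of (A[0][0] + B[0][0] = -5 + 3 = -2, A[0][1] + B[1][0] = 8 + 9 = 17) = -2 (attained at k = 0)
  C[0][1] = min over k of (A[0][0] + B[0][1] = -5 + 0 = -5, A[0][1] + B[1][1] = 8 + 6 = 14) = -5 (attained at k = 0)
  C[1][0] = min over k of (A[1][0] + B[0][0] = 5 + 3 = 8, A[1][1] + B[1][0] = 6 + 9 = 15) = 8 (attained at k = 0)
  C[1][1] = min over k of (A[1][0] + B[0][1] = 5 + 0 = 5, A[1][1] + B[1][1] = 6 + 6 = 12) = 5 (attained at k = 0)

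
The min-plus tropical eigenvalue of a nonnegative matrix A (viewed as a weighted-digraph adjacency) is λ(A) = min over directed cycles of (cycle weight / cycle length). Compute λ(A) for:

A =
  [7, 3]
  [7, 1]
λ(A) = 1

Enumerate directed cycles and compute their means (weight / length). Sample:
  cycle 0 → 0: weight = 7, length = 1, mean = 7/1 ≈ 7.000
  cycle 1 → 1: weight = 1, length = 1, mean = 1/1 ≈ 1.000
  cycle 0 → 1 → 0: weight = 10, length = 2, mean = 10/2 ≈ 5.000
  cycle 1 → 0 → 1: weight = 10, length = 2, mean = 10/2 ≈ 5.000
Minimum mean = 1.000, attained e.g. along the cycle 1 → 1 with weight 1 and length 1. So λ(A) = 1/1 = 1.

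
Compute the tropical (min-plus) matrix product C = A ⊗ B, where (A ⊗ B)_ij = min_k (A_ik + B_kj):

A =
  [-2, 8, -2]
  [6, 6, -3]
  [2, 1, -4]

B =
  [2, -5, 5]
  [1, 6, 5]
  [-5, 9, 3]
A ⊗ B =
  [-7, -7, 1]
  [-8, 1, 0]
  [-9, -3, -1]

Apply the min-plus product entry-by-entry:
  C[0][0] = min over k of (A[0][0] + B[0][0] = -2 + 2 = 0, A[0][1] + B[1][0] = 8 + 1 = 9, A[0][2] + B[2][0] = -2 + -5 = -7) = -7 (attained at k = 2)
  C[0][1] = min over k of (A[0][0] + B[0][1] = -2 + -5 = -7, A[0][1] + B[1][1] = 8 + 6 = 14, A[0][2] + B[2][1] = -2 + 9 = 7) = -7 (attained at k = 0)
  C[0][2] = min over k of (A[0][0] + B[0][2] = -2 + 5 = 3, A[0][1] + B[1][2] = 8 + 5 = 13, A[0][2] + B[2][2] = -2 + 3 = 1) = 1 (attained at k = 2)
  C[1][0] = min over k of (A[1][0] + B[0][0] = 6 + 2 = 8, A[1][1] + B[1][0] = 6 + 1 = 7, A[1][2] + B[2][0] = -3 + -5 = -8) = -8 (attained at k = 2)
  C[1][1] = min over k of (A[1][0] + B[0][1] = 6 + -5 = 1, A[1][1] + B[1][1] = 6 + 6 = 12, A[1][2] + B[2][1] = -3 + 9 = 6) = 1 (attained at k = 0)
  C[1][2] = min over k of (A[1][0] + B[0][2] = 6 + 5 = 11, A[1][1] + B[1][2] = 6 + 5 = 11, A[1][2] + B[2][2] = -3 + 3 = 0) = 0 (attained at k = 2)
  C[2][0] = min over k of (A[2][0] + B[0][0] = 2 + 2 = 4, A[2][1] + B[1][0] = 1 + 1 = 2, A[2][2] + B[2][0] = -4 + -5 = -9) = -9 (attained at k = 2)
  C[2][1] = min over k of (A[2][0] + B[0][1] = 2 + -5 = -3, A[2][1] + B[1][1] = 1 + 6 = 7, A[2][2] + B[2][1] = -4 + 9 = 5) = -3 (attained at k = 0)
  C[2][2] = min over k of (A[2][0] + B[0][2] = 2 + 5 = 7, A[2][1] + B[1][2] = 1 + 5 = 6, A[2][2] + B[2][2] = -4 + 3 = -1) = -1 (attained at k = 2)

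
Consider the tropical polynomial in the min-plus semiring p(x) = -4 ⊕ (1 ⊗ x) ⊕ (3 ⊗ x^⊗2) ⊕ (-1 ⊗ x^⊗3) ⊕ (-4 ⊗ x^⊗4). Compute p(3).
p(3) = -4

A tropical monomial a ⊗ x^⊗i evaluates to a + i · x. Evaluating each term at x = 3:
  Term 0 contributes -4 + 0 · 3 = -4
  Term 1 contributes 1 + 1 · 3 = 4
  Term 2 contributes 3 + 2 · 3 = 9
  Term 3 contributes -1 + 3 · 3 = 8
  Term 4 contributes -4 + 4 · 3 = 8
p(3) = ⊕ of these = min[-4, 4, 9, 8, 8] = -4.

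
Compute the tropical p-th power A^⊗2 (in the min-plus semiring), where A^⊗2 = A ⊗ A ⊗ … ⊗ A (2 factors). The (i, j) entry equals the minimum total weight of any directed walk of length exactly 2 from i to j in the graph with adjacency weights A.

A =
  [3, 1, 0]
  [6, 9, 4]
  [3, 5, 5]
A^⊗2 =
  [3, 4, 3]
  [7, 7, 6]
  [6, 4, 3]

Each entry (A^⊗2)_ij equals the minimum over all length-2 walks i = v_0 → v_1 → … → v_2 = j of Σ_t A[v_t][v_{t+1}]. For example, for (i, j) = (0, 2) we minimise over 3 possible intermediate vertex sequences; the minimum is 3, attained along the walk 0 → 0 → 2.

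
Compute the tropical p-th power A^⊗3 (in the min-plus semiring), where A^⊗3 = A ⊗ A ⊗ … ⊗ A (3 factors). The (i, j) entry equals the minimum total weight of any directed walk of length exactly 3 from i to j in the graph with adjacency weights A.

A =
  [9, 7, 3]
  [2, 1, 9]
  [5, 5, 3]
A^⊗3 =
  [10, 9, 9]
  [4, 3, 6]
  [8, 7, 9]

Each entry (A^⊗3)_ij equals the minimum over all length-3 walks i = v_0 → v_1 → … → v_3 = j of Σ_t A[v_t][v_{t+1}]. For example, for (i, j) = (0, 2) we minimise over 9 possible intermediate vertex sequences; the minimum is 9, attained along the walk 0 → 2 → 2 → 2.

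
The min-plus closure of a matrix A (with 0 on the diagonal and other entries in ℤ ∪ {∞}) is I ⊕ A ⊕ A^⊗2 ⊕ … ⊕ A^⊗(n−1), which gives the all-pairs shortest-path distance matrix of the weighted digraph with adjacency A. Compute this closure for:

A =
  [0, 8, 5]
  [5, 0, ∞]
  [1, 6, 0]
Closure =
  [0, 8, 5]
  [5, 0, 10]
  [1, 6, 0]

This is the Floyd-Warshall all-pairs shortest-path computation. For each intermediate vertex k = 0, 1, …, 2, update dist[i][j] ← min(dist[i][j], dist[i][k] + dist[k][j]). The final matrix gives, for each (i, j), the minimum total weight of any directed path from i to j (possibly empty when i = j).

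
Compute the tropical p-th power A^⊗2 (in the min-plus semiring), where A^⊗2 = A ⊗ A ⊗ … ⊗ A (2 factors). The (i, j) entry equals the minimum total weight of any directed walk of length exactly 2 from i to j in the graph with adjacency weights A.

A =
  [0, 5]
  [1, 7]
A^⊗2 =
  [0, 5]
  [1, 6]

Each entry (A^⊗2)_ij equals the minimum over all length-2 walks i = v_0 → v_1 → … → v_2 = j of Σ_t A[v_t][v_{t+1}]. For example, for (i, j) = (0, 1) we minimise over 2 possible intermediate vertex sequences; the minimum is 5, attained along the walk 0 → 0 → 1.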